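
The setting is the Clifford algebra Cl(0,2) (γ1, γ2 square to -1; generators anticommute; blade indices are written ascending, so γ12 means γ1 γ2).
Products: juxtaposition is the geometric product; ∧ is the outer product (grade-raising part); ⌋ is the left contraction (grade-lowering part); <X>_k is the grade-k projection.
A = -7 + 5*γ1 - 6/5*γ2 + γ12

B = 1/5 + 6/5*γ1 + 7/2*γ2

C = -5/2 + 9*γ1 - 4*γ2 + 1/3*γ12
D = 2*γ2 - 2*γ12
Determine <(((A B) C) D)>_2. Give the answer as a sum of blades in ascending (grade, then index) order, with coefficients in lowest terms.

step 1: -16/5 - 109/10*γ1 - 1177/50*γ2 + 957/50*γ12
step 2: 139/25 + 20149/300*γ1 + 74263/300*γ2 + 61963/300*γ12
step 3: -82 - 68113/75*γ1 + 21817/150*γ2 + 18481/150*γ12
step 4: 18481/150*γ12
Answer: 18481/150*γ12


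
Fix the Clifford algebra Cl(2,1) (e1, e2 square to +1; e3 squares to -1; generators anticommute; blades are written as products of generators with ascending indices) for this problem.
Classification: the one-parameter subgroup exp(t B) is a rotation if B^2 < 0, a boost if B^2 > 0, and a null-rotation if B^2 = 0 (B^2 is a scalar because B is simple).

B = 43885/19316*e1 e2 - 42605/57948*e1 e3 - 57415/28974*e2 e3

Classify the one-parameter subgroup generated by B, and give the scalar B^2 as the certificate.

B^2 term by term: the squares give (43885/19316)^2*(e1 e2)^2 + (-42605/57948)^2*(e1 e3)^2 + (-57415/28974)^2*(e2 e3)^2 = 1925893225/373107856*(-1) + 1815186025/3357970704*(+1) + 3296482225/839492676*(+1) = -25/36 (each basis 2-blade squares to minus the product of its generators' squares); cross terms between blades sharing an index anticommute and cancel. So B^2 = -25/36.
Answer: rotation, certificate B^2 = -25/36. Note: conjugating B changes its blade decomposition but never the scalar B^2 = -25/36, whose sign settles the classification.


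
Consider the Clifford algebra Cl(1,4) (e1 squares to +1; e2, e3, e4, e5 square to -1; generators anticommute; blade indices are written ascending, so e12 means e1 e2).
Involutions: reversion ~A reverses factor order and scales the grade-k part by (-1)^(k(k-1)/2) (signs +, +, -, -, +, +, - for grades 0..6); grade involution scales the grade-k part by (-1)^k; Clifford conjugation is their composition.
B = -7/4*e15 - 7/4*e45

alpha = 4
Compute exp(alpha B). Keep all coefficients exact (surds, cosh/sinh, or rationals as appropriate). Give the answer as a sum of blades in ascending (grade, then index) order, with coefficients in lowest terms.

B^2 term by term: the squares give (-7/4)^2*(e15)^2 + (-7/4)^2*(e45)^2 = 49/16*(+1) + 49/16*(-1) = 0 (each basis 2-blade squares to minus the product of its generators' squares); cross terms between blades sharing an index anticommute and cancel. So B^2 = 0.
B^2 = 0, so the series truncates immediately: exp(alpha B) = 1 + alpha B (parabolic case).
Answer: 1 - 7*e15 - 7*e45


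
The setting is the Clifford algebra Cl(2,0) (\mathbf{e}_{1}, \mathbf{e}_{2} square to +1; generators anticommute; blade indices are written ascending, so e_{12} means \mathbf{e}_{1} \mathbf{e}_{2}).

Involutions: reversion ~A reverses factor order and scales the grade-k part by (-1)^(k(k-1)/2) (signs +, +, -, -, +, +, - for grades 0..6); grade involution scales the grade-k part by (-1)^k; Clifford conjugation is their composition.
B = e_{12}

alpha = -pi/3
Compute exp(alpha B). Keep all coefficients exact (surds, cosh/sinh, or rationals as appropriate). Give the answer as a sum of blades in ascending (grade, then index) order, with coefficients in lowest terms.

B^2 = (1)^2*(e_{12})^2 = 1*(-1) = -1 (a basis 2-blade squares to minus the product of its generators' squares).
B^2 = -1 — the series telescopes trigonometrically here: l = 1, alpha*l = - \frac{\pi}{3}, so exp(alpha B) = cos(- \frac{\pi}{3}) + (sin(- \frac{\pi}{3})/1)*B = \frac{1}{2} + (- \frac{\sqrt{3}}{2})*B.
Answer: \frac{1}{2} - \frac{\sqrt{3}}{2} e_{12}


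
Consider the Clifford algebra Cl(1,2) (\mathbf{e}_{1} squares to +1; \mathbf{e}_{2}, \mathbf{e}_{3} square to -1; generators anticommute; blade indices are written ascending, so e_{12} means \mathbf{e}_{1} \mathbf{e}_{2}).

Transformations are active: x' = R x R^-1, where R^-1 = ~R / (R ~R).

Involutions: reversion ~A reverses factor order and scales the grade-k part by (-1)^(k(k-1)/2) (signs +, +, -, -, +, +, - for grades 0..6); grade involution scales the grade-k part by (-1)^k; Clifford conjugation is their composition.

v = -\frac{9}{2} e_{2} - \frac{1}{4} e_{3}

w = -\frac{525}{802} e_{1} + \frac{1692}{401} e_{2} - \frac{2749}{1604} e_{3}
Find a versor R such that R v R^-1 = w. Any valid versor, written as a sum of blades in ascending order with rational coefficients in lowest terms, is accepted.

Why this works: both vectors square to -\frac{325}{16}, so q(v) = q(w) and R = v + w = -\frac{525}{802} e_{1} - \frac{225}{802} e_{2} - \frac{1575}{802} e_{3} carries v to w — its own direction survives, the complement (v - w)/2 flips.
Answer: -\frac{525}{802} e_{1} - \frac{225}{802} e_{2} - \frac{1575}{802} e_{3}


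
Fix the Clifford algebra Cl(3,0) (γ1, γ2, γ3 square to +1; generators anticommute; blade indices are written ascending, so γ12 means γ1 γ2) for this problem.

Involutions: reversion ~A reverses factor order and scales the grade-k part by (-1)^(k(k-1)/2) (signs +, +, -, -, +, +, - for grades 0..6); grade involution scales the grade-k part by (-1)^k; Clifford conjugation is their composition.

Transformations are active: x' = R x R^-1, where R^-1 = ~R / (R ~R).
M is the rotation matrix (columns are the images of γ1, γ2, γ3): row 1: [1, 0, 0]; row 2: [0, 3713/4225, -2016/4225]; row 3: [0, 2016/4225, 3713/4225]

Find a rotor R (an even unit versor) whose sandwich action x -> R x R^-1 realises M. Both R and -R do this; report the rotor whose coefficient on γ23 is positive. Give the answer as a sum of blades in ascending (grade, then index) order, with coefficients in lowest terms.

Method: write R = a + b12*γ12 + b13*γ13 + b23*γ23 with a^2 + b12^2 + b13^2 + b23^2 = 1 (so R^-1 = ~R). Expanding the columns R e_j ~R gives tr M = 4a^2 - 1 and, from the antisymmetric part, M21 - M12 = -4a*b12, M13 - M31 = 4a*b13, M32 - M23 = -4a*b23.
Here tr M = 11651/4225, so a^2 = (1 + tr M)/4 = 3969/4225 and a = ±63/65. Taking a = 63/65: M21 - M12 = 0, M13 - M31 = 0, M32 - M23 = 4032/4225, giving b12 = 0, b13 = 0, b23 = -16/65, i.e. R = 63/65 - 16/65*γ23.
Its γ23 coefficient is negative, so report the other preimage -R.
Answer: -63/65 + 16/65*γ23. Why the constraint matters: R and -R act identically through the sandwich — M has trace 11651/4225 either way — so only the sign condition on γ23 picks one of the two preimages.


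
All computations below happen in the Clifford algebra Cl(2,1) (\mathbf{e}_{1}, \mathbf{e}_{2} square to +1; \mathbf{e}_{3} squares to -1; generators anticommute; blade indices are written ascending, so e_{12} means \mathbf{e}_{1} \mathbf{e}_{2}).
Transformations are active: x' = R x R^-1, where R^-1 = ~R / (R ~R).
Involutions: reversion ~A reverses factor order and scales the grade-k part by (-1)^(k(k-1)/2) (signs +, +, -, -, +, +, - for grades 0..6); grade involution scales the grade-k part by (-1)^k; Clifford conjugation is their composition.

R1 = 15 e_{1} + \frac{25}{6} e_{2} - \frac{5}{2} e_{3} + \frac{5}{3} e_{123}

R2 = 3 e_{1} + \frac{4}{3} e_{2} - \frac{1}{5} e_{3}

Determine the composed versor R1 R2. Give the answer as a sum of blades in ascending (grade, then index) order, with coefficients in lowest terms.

Distribute over the terms of R2 (each basis-blade product reordered to ascending indices, repeated generators contracted through their squares):
R1 (3 e_{1}) = 45 - \frac{25}{2} e_{12} + \frac{15}{2} e_{13} + 5 e_{23}
R1 (\frac{4}{3} e_{2}) = \frac{50}{9} + 20 e_{12} - \frac{20}{9} e_{13} + \frac{10}{3} e_{23}
R1 (-\frac{1}{5} e_{3}) = -\frac{1}{2} + \frac{1}{3} e_{12} - 3 e_{13} - \frac{5}{6} e_{23}
Summing the partial products and collecting blades:
Answer: \frac{901}{18} + \frac{47}{6} e_{12} + \frac{41}{18} e_{13} + \frac{15}{2} e_{23}


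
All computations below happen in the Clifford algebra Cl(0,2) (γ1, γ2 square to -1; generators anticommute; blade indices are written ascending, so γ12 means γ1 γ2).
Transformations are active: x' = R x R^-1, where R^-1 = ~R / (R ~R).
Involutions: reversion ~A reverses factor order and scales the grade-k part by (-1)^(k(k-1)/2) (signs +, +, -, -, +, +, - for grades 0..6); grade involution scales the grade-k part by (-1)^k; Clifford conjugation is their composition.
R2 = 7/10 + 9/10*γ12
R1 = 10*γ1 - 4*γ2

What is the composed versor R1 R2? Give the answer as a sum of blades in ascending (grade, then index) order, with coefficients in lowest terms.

Distribute over the terms of R1 (each basis-blade product reordered to ascending indices, repeated generators contracted through their squares):
(10*γ1) R2 = 7*γ1 - 9*γ2
(-4*γ2) R2 = -18/5*γ1 - 14/5*γ2
Summing the partial products and collecting blades:
Answer: 17/5*γ1 - 59/5*γ2


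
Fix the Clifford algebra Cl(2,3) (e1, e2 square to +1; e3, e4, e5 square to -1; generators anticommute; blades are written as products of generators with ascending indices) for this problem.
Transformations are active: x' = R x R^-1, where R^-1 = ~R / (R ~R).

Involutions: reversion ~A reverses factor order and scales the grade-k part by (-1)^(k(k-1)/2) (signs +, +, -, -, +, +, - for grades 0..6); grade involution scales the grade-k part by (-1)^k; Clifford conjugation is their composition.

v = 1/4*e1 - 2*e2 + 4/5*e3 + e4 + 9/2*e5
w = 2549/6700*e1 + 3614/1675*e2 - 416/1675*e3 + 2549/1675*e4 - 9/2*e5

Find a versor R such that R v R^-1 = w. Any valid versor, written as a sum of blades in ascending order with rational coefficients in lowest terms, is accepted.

Why this works: both vectors square to -7131/400, so q(v) = q(w) and R = v + w = 1056/1675*e1 + 264/1675*e2 + 924/1675*e3 + 4224/1675*e4 carries v to w — its own direction survives, the complement (v - w)/2 flips.
Answer: 1056/1675*e1 + 264/1675*e2 + 924/1675*e3 + 4224/1675*e4


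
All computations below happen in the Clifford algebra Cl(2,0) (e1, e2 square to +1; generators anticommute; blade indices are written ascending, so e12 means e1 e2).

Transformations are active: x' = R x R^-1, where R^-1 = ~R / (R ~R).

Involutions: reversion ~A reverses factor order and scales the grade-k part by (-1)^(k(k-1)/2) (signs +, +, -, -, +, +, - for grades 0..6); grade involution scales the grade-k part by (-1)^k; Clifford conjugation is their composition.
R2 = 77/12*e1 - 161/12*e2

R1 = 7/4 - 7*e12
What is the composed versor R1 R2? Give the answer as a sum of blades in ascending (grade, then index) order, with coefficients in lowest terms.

Distribute over the terms of R1 (each basis-blade product reordered to ascending indices, repeated generators contracted through their squares):
(7/4) R2 = 539/48*e1 - 1127/48*e2
(-7*e12) R2 = 1127/12*e1 + 539/12*e2
Summing the partial products and collecting blades:
Answer: 5047/48*e1 + 343/16*e2


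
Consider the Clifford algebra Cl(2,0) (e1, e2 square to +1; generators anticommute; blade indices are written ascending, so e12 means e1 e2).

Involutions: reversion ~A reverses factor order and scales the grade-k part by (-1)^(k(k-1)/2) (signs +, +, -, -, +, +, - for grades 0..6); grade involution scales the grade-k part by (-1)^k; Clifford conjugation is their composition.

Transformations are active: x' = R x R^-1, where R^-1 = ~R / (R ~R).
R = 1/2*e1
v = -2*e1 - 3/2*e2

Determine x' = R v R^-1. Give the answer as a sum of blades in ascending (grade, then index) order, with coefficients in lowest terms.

~R = 1/2*e1, and R ~R = 1/4, so R^-1 = ~R / (1/4).
R v = -1 - 3/4*e12
Answer: -2*e1 + 3/2*e2


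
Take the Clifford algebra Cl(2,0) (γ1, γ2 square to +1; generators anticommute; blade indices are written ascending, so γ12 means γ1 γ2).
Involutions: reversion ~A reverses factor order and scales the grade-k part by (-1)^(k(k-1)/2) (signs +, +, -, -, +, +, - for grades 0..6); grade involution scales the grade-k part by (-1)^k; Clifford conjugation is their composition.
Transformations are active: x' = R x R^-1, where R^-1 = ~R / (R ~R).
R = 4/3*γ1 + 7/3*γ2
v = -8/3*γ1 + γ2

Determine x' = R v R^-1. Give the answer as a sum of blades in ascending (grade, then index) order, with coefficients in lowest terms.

~R = 4/3*γ1 + 7/3*γ2, and R ~R = 65/9, so R^-1 = ~R / (65/9).
R v = -11/9 + 68/9*γ12
Answer: 144/65*γ1 - 349/195*γ2


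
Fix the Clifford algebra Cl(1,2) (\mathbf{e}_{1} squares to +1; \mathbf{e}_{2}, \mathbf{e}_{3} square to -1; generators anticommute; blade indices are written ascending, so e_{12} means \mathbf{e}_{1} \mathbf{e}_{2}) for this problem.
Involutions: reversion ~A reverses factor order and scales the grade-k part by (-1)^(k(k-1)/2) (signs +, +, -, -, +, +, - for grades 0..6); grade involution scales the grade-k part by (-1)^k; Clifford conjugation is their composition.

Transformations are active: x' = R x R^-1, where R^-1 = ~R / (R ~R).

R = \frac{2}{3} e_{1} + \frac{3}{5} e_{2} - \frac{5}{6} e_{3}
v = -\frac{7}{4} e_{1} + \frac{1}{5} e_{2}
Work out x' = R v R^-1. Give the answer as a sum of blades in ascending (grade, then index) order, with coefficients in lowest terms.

~R = \frac{2}{3} e_{1} + \frac{3}{5} e_{2} - \frac{5}{6} e_{3}, and R ~R = -\frac{61}{100}, so R^-1 = ~R / (-\frac{61}{100}).
R v = -\frac{193}{150} + \frac{71}{60} e_{12} - \frac{35}{24} e_{13} + \frac{1}{6} e_{23}
Answer: \frac{10019}{2196} e_{1} + \frac{711}{305} e_{2} - \frac{1930}{549} e_{3}


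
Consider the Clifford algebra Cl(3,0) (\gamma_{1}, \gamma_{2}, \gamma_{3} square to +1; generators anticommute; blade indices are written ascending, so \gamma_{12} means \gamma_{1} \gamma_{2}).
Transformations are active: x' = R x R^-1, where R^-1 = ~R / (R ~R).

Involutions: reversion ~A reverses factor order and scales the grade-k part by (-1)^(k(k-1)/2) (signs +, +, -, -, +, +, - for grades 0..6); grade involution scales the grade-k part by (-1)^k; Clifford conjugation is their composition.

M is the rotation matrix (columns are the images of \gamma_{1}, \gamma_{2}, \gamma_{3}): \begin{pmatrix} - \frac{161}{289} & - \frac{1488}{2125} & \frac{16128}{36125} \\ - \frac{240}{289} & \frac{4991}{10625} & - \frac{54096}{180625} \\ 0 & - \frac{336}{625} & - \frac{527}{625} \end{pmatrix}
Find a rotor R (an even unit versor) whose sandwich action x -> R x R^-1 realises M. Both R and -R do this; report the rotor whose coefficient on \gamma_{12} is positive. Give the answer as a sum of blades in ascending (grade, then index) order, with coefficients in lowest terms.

Method: write R = a + b12*\gamma_{12} + b13*\gamma_{13} + b23*\gamma_{23} with a^2 + b12^2 + b13^2 + b23^2 = 1 (so R^-1 = ~R). Expanding the columns R e_j ~R gives tr M = 4a^2 - 1 and, from the antisymmetric part, M21 - M12 = -4a*b12, M13 - M31 = 4a*b13, M32 - M23 = -4a*b23.
Here tr M = -\frac{168081}{180625}, so a^2 = (1 + tr M)/4 = \frac{3136}{180625} and a = ±\frac{56}{425}. Taking a = \frac{56}{425}: M21 - M12 = -\frac{4704}{36125}, M13 - M31 = \frac{16128}{36125}, M32 - M23 = -\frac{43008}{180625}, giving b12 = \frac{21}{85}, b13 = \frac{72}{85}, b23 = \frac{192}{425}, i.e. R = \frac{56}{425} + \frac{21}{85} \gamma_{12} + \frac{72}{85} \gamma_{13} + \frac{192}{425} \gamma_{23}.
Its \gamma_{12} coefficient is already positive.
Answer: \frac{56}{425} + \frac{21}{85} \gamma_{12} + \frac{72}{85} \gamma_{13} + \frac{192}{425} \gamma_{23}. Recall the cover is two-to-one: with M of trace -\frac{168081}{180625}, both preimages act alike, and the stated \gamma_{12} sign chooses the sheet.


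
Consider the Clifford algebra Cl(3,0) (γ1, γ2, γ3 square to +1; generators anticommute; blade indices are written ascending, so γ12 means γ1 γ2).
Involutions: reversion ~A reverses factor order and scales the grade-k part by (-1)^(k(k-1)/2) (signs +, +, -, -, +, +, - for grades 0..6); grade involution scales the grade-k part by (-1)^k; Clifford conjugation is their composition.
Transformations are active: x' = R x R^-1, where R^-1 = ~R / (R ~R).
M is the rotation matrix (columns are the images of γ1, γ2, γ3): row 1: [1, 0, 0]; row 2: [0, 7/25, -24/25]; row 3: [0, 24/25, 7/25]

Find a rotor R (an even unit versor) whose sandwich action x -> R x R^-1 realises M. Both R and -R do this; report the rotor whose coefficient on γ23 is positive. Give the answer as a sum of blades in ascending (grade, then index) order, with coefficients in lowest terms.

Method: write R = a + b12*γ12 + b13*γ13 + b23*γ23 with a^2 + b12^2 + b13^2 + b23^2 = 1 (so R^-1 = ~R). Expanding the columns R e_j ~R gives tr M = 4a^2 - 1 and, from the antisymmetric part, M21 - M12 = -4a*b12, M13 - M31 = 4a*b13, M32 - M23 = -4a*b23.
Here tr M = 39/25, so a^2 = (1 + tr M)/4 = 16/25 and a = ±4/5. Taking a = 4/5: M21 - M12 = 0, M13 - M31 = 0, M32 - M23 = 48/25, giving b12 = 0, b13 = 0, b23 = -3/5, i.e. R = 4/5 - 3/5*γ23.
Its γ23 coefficient is negative, so report the other preimage -R.
Answer: -4/5 + 3/5*γ23. Recall the cover is two-to-one: with M of trace 39/25, both preimages act alike, and the stated γ23 sign chooses the sheet.


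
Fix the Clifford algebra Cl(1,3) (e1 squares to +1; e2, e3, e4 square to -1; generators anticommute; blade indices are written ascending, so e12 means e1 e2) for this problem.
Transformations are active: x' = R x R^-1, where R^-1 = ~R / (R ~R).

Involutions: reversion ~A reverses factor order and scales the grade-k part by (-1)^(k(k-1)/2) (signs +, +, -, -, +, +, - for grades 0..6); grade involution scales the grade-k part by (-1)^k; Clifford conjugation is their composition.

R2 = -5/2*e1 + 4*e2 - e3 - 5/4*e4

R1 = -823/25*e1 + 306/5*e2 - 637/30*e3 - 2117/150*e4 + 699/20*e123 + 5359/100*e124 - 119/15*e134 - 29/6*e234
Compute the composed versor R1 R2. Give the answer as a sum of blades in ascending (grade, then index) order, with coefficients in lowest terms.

Distribute over the terms of R2 (each basis-blade product reordered to ascending indices, repeated generators contracted through their squares):
R1 (-5/2*e1) = 823/10 + 153*e12 - 637/12*e13 - 2117/60*e14 - 699/8*e23 - 5359/40*e24 + 119/6*e34 - 145/12*e1234
R1 (4*e2) = -1224/5 - 3292/25*e12 + 699/5*e13 + 5359/25*e14 + 1274/15*e23 + 4234/75*e24 + 58/3*e34 - 476/15*e1234
R1 (-e3) = -637/30 + 699/20*e12 + 823/25*e13 + 119/15*e14 - 306/5*e23 + 29/6*e24 - 2117/150*e34 + 5359/100*e1234
R1 (-5/4*e4) = -2117/120 + 5359/80*e12 - 119/12*e13 + 823/20*e14 - 145/24*e23 - 153/2*e24 + 637/24*e34 - 699/16*e1234
Summing the partial products and collecting blades:
Answer: -1611/8 + 49303/400*e12 + 2743/25*e13 + 5704/25*e14 - 4181/60*e23 - 89513/600*e24 + 10319/200*e34 - 40697/1200*e1234


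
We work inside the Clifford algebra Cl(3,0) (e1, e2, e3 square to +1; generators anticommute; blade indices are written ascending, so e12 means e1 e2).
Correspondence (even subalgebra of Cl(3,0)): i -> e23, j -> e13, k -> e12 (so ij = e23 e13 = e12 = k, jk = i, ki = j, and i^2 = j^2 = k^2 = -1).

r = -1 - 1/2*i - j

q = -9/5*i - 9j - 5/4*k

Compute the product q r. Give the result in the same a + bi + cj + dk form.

In blades: q = -5/4*e12 - 9*e13 - 9/5*e23, r = -1 - e13 - 1/2*e23.
Distribute q over r term by term (generator squares from the signature, products reordered to ascending indices): (-5/4*e12)*r = 5/4*e12 + 5/8*e13 - 5/4*e23; (-9*e13)*r = -9 - 9/2*e12 + 9*e13; (-9/5*e23)*r = -9/10 + 9/5*e12 + 9/5*e23.
Sum: -99/10 - 29/20*e12 + 77/8*e13 + 11/20*e23; translating back through the correspondence:
Answer: -99/10 + 11/20*i + 77/8*j - 29/20*k


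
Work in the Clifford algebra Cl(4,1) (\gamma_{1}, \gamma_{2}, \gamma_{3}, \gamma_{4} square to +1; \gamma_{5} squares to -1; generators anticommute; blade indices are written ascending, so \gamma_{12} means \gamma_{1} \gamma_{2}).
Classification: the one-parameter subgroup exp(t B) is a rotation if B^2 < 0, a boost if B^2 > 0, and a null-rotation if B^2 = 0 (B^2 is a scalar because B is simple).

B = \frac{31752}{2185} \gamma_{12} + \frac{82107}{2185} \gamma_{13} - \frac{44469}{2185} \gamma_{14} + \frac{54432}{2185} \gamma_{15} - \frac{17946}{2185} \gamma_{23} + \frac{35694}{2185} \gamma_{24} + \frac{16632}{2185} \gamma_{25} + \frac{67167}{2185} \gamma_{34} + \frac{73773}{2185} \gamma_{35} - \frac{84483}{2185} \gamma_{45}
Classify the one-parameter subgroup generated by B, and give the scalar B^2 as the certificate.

B^2 term by term: the squares give (\frac{31752}{2185})^2*(\gamma_{12})^2 + (\frac{82107}{2185})^2*(\gamma_{13})^2 + (-\frac{44469}{2185})^2*(\gamma_{14})^2 + (\frac{54432}{2185})^2*(\gamma_{15})^2 + (-\frac{17946}{2185})^2*(\gamma_{23})^2 + (\frac{35694}{2185})^2*(\gamma_{24})^2 + (\frac{16632}{2185})^2*(\gamma_{25})^2 + (\frac{67167}{2185})^2*(\gamma_{34})^2 + (\frac{73773}{2185})^2*(\gamma_{35})^2 + (-\frac{84483}{2185})^2*(\gamma_{45})^2 = \frac{1008189504}{4774225}*(-1) + \frac{6741559449}{4774225}*(-1) + \frac{1977491961}{4774225}*(-1) + \frac{2962842624}{4774225}*(+1) + \frac{322058916}{4774225}*(-1) + \frac{1274061636}{4774225}*(-1) + \frac{276623424}{4774225}*(+1) + \frac{4511405889}{4774225}*(-1) + \frac{5442455529}{4774225}*(+1) + \frac{7137377289}{4774225}*(+1) = -\frac{81}{25} (each basis 2-blade squares to minus the product of its generators' squares); cross terms between blades sharing an index anticommute and cancel; the commuting (index-disjoint) pairs give grade-4 terms 2*c*c'*(blade product), which cancel blade by blade — \gamma_{1234}: \frac{4265373168}{4774225} - \frac{5861454516}{4774225} + \frac{1596081348}{4774225} = 0; \gamma_{1235}: \frac{4684880592}{4774225} - \frac{2731207248}{4774225} - \frac{1953673344}{4774225} = 0; \gamma_{1245}: -\frac{5365008432}{4774225} + \frac{1479216816}{4774225} + \frac{3885791616}{4774225} = 0; \gamma_{1345}: -\frac{13873291362}{4774225} + \frac{6561223074}{4774225} + \frac{7312068288}{4774225} = 0; \gamma_{2345}: \frac{3032263836}{4774225} - \frac{5266506924}{4774225} + \frac{2234243088}{4774225} = 0 — confirming B is simple. So B^2 = -\frac{81}{25}.
Answer: rotation, certificate B^2 = -\frac{81}{25}. Key observation: B^2 = -\frac{81}{25} is a conjugation invariant, so its sign decides the class regardless of the surface form of B.


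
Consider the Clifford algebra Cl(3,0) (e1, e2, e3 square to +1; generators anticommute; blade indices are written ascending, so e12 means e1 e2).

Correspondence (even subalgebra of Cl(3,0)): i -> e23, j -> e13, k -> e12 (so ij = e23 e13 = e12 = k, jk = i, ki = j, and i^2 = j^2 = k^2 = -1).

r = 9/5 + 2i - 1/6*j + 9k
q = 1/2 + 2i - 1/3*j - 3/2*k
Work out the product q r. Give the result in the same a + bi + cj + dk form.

In blades: q = 1/2 - 3/2*e12 - 1/3*e13 + 2*e23, r = 9/5 + 9*e12 - 1/6*e13 + 2*e23.
Distribute q over r term by term (generator squares from the signature, products reordered to ascending indices): (1/2)*r = 9/10 + 9/2*e12 - 1/12*e13 + e23; (-3/2*e12)*r = 27/2 - 27/10*e12 - 3*e13 - 1/4*e23; (-1/3*e13)*r = -1/18 + 2/3*e12 - 3/5*e13 - 3*e23; (2*e23)*r = -4 - 1/3*e12 - 18*e13 + 18/5*e23.
Sum: 931/90 + 32/15*e12 - 1301/60*e13 + 27/20*e23; translating back through the correspondence:
Answer: 931/90 + 27/20*i - 1301/60*j + 32/15*k


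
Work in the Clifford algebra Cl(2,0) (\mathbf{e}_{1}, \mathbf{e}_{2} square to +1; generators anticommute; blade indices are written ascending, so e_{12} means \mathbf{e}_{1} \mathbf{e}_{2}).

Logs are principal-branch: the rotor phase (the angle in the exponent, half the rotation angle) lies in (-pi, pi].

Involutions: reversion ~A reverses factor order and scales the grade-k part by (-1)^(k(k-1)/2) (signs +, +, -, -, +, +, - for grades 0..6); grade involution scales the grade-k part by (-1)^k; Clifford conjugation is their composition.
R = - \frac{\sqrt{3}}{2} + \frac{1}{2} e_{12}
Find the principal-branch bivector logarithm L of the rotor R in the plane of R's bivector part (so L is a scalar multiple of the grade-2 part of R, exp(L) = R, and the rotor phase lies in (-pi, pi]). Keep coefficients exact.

The scalar part of R is - \frac{\sqrt{3}}{2}, and that scalar determines the rotor phase on the principal branch; recovering the unit plane as bivector-part over sine of the phase gives L = phase * plane.
Concretely: cos(phase) = - \frac{\sqrt{3}}{2} gives phase = ±\frac{5 \pi}{6}, and since phase/sin(phase) is even the sign is immaterial: L = (phase/sin(phase)) * <R>_2 = (\frac{5 \pi}{3}) * <R>_2.
Answer: \frac{5 \pi}{6} e_{12}


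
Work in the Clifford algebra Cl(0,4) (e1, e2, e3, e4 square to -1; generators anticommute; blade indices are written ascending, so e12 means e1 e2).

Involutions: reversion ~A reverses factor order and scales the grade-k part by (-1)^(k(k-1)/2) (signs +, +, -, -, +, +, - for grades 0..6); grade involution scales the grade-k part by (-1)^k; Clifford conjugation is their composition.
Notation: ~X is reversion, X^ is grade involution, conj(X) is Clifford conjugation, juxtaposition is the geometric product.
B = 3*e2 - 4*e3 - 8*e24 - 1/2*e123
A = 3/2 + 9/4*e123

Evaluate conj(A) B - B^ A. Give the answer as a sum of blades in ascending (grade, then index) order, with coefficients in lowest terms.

first term: -9/8 + 9/2*e2 - 6*e3 + 9*e12 + 27/4*e13 - 12*e24 - 3/4*e123 - 18*e134
second term: 9/8 - 9/2*e2 + 6*e3 - 9*e12 - 27/4*e13 - 12*e24 + 3/4*e123 + 18*e134
Answer: -9/4 + 9*e2 - 12*e3 + 18*e12 + 27/2*e13 - 3/2*e123 - 36*e134


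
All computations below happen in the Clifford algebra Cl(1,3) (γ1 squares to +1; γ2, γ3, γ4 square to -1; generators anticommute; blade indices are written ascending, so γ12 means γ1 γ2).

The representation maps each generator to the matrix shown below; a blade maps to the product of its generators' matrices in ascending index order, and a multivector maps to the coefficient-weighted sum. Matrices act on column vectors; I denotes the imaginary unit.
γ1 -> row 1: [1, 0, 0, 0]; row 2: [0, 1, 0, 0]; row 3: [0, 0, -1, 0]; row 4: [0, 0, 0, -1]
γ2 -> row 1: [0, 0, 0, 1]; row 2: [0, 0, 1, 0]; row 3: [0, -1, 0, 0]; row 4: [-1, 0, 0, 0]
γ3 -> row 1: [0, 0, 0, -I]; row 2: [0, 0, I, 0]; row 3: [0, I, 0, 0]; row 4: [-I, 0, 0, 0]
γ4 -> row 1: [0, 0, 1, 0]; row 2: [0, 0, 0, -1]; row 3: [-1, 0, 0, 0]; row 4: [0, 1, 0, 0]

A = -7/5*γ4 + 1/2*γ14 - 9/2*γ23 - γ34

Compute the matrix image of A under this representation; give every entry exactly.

Bivector images (products of the table entries): rho(γ14) = rho(γ1)rho(γ4) = row 1: [0, 0, 1, 0]; row 2: [0, 0, 0, -1]; row 3: [1, 0, 0, 0]; row 4: [0, -1, 0, 0]; rho(γ23) = rho(γ2)rho(γ3) = row 1: [-I, 0, 0, 0]; row 2: [0, I, 0, 0]; row 3: [0, 0, -I, 0]; row 4: [0, 0, 0, I]; rho(γ34) = rho(γ3)rho(γ4) = row 1: [0, -I, 0, 0]; row 2: [-I, 0, 0, 0]; row 3: [0, 0, 0, -I]; row 4: [0, 0, -I, 0].
M = (-7/5)*rho(γ4) + (1/2)*rho(γ14) + (-9/2)*rho(γ23) + (-1)*rho(γ34), summed entrywise:
Answer: row 1: [9*I/2, I, -9/10, 0]; row 2: [I, -9*I/2, 0, 9/10]; row 3: [19/10, 0, 9*I/2, I]; row 4: [0, -19/10, I, -9*I/2]


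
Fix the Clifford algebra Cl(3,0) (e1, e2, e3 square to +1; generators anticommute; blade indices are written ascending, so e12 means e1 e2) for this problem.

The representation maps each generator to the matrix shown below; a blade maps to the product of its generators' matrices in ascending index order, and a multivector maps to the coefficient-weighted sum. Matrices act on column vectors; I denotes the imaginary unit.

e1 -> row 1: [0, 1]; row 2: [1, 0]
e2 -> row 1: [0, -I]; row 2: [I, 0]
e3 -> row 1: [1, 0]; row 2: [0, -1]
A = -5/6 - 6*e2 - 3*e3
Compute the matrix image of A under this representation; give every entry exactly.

M = (-5/6)*1 + (-6)*rho(e2) + (-3)*rho(e3), summed entrywise (1 is the identity matrix):
Answer: row 1: [-23/6, 6*I]; row 2: [-6*I, 13/6]


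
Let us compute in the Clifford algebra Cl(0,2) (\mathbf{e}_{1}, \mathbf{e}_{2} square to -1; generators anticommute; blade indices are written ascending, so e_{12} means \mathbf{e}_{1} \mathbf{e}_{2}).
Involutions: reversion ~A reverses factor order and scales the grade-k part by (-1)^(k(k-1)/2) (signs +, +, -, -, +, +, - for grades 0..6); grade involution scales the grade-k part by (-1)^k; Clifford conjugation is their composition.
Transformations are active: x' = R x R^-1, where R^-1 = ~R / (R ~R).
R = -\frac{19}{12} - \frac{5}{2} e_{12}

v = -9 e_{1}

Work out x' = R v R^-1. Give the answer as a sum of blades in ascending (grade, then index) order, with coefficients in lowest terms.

~R = -\frac{19}{12} + \frac{5}{2} e_{12}, and R ~R = \frac{1261}{144}, so R^-1 = ~R / (\frac{1261}{144}).
R v = \frac{57}{4} e_{1} + \frac{45}{2} e_{2}
Answer: \frac{4851}{1261} e_{1} - \frac{10260}{1261} e_{2}


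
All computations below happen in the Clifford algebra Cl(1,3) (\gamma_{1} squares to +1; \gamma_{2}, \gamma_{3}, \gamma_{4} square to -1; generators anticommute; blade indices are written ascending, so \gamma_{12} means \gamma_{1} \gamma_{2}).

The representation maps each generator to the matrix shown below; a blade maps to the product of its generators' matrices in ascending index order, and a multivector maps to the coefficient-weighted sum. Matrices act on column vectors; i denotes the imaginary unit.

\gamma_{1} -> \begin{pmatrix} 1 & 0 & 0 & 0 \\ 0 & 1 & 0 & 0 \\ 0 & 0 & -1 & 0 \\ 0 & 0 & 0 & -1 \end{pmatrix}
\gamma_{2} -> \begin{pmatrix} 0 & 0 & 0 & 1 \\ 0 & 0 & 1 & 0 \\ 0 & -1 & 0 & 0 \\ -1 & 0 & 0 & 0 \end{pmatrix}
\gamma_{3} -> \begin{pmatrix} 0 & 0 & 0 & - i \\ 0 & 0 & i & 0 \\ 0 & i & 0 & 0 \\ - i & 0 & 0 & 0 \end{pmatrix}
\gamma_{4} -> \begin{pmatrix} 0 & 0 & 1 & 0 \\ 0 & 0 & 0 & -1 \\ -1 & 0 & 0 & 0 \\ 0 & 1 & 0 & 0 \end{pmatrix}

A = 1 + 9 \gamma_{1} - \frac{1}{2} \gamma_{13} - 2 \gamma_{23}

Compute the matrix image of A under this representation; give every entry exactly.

Bivector images (products of the table entries): rho(\gamma_{13}) = rho(\gamma_{1})rho(\gamma_{3}) = \begin{pmatrix} 0 & 0 & 0 & - i \\ 0 & 0 & i & 0 \\ 0 & - i & 0 & 0 \\ i & 0 & 0 & 0 \end{pmatrix}; rho(\gamma_{23}) = rho(\gamma_{2})rho(\gamma_{3}) = \begin{pmatrix} - i & 0 & 0 & 0 \\ 0 & i & 0 & 0 \\ 0 & 0 & - i & 0 \\ 0 & 0 & 0 & i \end{pmatrix}.
M = (1)*1 + (9)*rho(\gamma_{1}) + (-\frac{1}{2})*rho(\gamma_{13}) + (-2)*rho(\gamma_{23}), summed entrywise (1 is the identity matrix):
Answer: \begin{pmatrix} 10 + 2 i & 0 & 0 & \frac{i}{2} \\ 0 & 10 - 2 i & - \frac{i}{2} & 0 \\ 0 & \frac{i}{2} & -8 + 2 i & 0 \\ - \frac{i}{2} & 0 & 0 & -8 - 2 i \end{pmatrix}


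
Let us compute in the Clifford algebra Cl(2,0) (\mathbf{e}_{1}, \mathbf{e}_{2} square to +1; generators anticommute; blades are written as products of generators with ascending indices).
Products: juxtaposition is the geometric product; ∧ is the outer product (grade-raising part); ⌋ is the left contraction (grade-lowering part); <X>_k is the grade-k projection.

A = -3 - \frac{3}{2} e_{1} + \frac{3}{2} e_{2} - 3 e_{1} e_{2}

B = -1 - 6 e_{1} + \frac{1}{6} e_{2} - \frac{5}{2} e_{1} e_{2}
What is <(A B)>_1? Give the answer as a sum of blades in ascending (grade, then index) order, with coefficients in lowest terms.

step 1: \frac{19}{4} + \frac{91}{4} e_{1} - \frac{65}{4} e_{2} + \frac{77}{4} e_{1} e_{2}
step 2: \frac{91}{4} e_{1} - \frac{65}{4} e_{2}
Answer: \frac{91}{4} e_{1} - \frac{65}{4} e_{2}


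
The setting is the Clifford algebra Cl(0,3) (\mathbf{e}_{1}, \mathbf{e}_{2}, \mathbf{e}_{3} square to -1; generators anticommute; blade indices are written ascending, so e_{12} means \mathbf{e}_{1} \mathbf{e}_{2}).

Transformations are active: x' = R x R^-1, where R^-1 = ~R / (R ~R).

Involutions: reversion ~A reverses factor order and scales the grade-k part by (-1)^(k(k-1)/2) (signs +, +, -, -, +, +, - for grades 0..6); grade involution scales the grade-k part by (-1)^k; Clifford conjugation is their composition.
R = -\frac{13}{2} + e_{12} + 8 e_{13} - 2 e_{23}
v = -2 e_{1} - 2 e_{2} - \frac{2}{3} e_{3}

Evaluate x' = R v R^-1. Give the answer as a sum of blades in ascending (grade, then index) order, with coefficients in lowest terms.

~R = -\frac{13}{2} - e_{12} - 8 e_{13} + 2 e_{23}, and R ~R = \frac{445}{4}, so R^-1 = ~R / (\frac{445}{4}).
R v = \frac{61}{3} e_{1} + \frac{29}{3} e_{2} - \frac{23}{3} e_{3} + \frac{58}{3} e_{123}
Answer: -\frac{286}{267} e_{1} - \frac{170}{89} e_{2} + \frac{170}{89} e_{3}


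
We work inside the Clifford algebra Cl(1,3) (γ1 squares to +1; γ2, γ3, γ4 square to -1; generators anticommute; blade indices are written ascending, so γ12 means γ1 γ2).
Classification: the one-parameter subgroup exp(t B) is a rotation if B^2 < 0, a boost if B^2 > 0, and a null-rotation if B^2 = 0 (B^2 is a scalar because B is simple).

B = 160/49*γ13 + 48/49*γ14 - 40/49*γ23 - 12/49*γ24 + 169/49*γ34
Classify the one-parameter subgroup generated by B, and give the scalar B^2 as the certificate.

B^2 term by term: the squares give (160/49)^2*(γ13)^2 + (48/49)^2*(γ14)^2 + (-40/49)^2*(γ23)^2 + (-12/49)^2*(γ24)^2 + (169/49)^2*(γ34)^2 = 25600/2401*(+1) + 2304/2401*(+1) + 1600/2401*(-1) + 144/2401*(-1) + 28561/2401*(-1) = -1 (each basis 2-blade squares to minus the product of its generators' squares); cross terms between blades sharing an index anticommute and cancel; the commuting (index-disjoint) pairs give grade-4 terms 2*c*c'*(blade product), which cancel blade by blade — γ1234: 3840/2401 - 3840/2401 = 0 — confirming B is simple. So B^2 = -1.
Answer: rotation, certificate B^2 = -1. B^2 = -1 is basis-independent, so its sign is the whole story.


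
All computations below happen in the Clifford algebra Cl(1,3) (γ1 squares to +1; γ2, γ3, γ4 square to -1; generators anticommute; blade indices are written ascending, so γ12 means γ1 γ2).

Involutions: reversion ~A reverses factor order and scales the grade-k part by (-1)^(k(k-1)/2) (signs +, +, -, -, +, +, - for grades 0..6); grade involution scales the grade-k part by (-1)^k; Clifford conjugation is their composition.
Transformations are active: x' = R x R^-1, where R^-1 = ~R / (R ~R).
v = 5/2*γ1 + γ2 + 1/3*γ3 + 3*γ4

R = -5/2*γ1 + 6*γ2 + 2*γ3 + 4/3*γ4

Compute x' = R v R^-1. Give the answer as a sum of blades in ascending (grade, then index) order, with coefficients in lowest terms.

~R = -5/2*γ1 + 6*γ2 + 2*γ3 + 4/3*γ4, and R ~R = -1279/36, so R^-1 = ~R / (-1279/36).
R v = -203/12 - 35/2*γ12 - 35/6*γ13 - 65/6*γ14 + 50/3*γ24 + 50/9*γ34
Answer: -12485/2558*γ1 + 6029/1279*γ2 + 6029/3837*γ3 - 2213/1279*γ4


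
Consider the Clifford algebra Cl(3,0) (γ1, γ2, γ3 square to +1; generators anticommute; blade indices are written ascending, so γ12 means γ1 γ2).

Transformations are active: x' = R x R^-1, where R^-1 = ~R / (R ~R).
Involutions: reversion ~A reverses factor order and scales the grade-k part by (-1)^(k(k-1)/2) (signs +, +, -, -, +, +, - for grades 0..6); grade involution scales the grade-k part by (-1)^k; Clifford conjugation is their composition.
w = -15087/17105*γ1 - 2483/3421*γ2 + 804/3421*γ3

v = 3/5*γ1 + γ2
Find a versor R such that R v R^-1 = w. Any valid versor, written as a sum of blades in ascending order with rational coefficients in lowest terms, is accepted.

The midline construction: v and w both square to 34/25, so reflecting in their sum -4824/17105*γ1 + 938/3421*γ2 + 804/3421*γ3 exchanges them.
Answer: -4824/17105*γ1 + 938/3421*γ2 + 804/3421*γ3


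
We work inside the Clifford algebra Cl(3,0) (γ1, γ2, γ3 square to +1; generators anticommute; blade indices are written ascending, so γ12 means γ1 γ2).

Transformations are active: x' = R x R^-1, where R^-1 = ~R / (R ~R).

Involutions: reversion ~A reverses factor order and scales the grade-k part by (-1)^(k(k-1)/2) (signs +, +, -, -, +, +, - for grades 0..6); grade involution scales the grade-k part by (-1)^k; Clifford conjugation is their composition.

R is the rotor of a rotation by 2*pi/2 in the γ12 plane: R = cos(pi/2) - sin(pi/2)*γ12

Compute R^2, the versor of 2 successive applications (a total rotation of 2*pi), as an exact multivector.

The rotor phase is half the rotation angle and phases add under composition, so 2 steps in the γ12 plane accumulate phase 2*(pi/2) = pi: R^2 = cos(pi) - sin(pi)*γ12.
cos(pi) = -1 and sin(pi) = 0, so R^2 = -1. The total rotation 2*pi is 1 full turn, so every vector returns to itself, yet the rotor is -1, on the OTHER sheet of the double cover (an odd number of 2*pi turns).
Answer: -1


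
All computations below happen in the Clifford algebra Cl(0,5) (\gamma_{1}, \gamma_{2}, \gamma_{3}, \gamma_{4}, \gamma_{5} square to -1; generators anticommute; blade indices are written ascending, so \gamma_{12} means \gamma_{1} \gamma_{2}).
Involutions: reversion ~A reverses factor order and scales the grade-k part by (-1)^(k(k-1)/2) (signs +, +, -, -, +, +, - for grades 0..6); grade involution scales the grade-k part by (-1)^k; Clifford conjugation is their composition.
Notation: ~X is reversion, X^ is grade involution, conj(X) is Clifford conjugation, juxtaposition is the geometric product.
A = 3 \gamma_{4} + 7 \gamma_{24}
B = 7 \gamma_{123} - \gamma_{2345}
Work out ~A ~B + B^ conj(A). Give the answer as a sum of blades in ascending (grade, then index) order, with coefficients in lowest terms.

first term: 7 \gamma_{35} - 49 \gamma_{134} + 3 \gamma_{235} + 21 \gamma_{1234}
second term: 7 \gamma_{35} + 49 \gamma_{134} + 3 \gamma_{235} + 21 \gamma_{1234}
Answer: 14 \gamma_{35} + 6 \gamma_{235} + 42 \gamma_{1234}


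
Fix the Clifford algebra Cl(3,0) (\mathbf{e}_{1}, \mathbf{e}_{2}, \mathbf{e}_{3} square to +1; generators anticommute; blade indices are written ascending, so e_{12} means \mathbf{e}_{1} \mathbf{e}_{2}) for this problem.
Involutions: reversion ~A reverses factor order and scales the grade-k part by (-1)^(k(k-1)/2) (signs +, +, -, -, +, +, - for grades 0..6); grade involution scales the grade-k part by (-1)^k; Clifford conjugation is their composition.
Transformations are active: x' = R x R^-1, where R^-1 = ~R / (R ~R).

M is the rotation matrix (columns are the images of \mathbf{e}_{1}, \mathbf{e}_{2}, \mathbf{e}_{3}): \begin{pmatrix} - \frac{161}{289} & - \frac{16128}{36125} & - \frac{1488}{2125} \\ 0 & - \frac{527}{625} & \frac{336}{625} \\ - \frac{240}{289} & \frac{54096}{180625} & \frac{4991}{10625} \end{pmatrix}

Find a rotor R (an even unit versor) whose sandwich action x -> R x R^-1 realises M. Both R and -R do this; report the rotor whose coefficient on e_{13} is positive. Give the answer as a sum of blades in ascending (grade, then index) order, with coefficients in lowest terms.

Method: write R = a + b12*e_{12} + b13*e_{13} + b23*e_{23} with a^2 + b12^2 + b13^2 + b23^2 = 1 (so R^-1 = ~R). Expanding the columns R e_j ~R gives tr M = 4a^2 - 1 and, from the antisymmetric part, M21 - M12 = -4a*b12, M13 - M31 = 4a*b13, M32 - M23 = -4a*b23.
Here tr M = -\frac{168081}{180625}, so a^2 = (1 + tr M)/4 = \frac{3136}{180625} and a = ±\frac{56}{425}. Taking a = \frac{56}{425}: M21 - M12 = \frac{16128}{36125}, M13 - M31 = \frac{4704}{36125}, M32 - M23 = -\frac{43008}{180625}, giving b12 = -\frac{72}{85}, b13 = \frac{21}{85}, b23 = \frac{192}{425}, i.e. R = \frac{56}{425} - \frac{72}{85} e_{12} + \frac{21}{85} e_{13} + \frac{192}{425} e_{23}.
Its e_{13} coefficient is already positive.
Answer: \frac{56}{425} - \frac{72}{85} e_{12} + \frac{21}{85} e_{13} + \frac{192}{425} e_{23}. Sheet selection: the two-to-one cover makes ±R indistinguishable at the matrix level (trace -\frac{168081}{180625}), so uniqueness comes from the required sign on e_{13}.


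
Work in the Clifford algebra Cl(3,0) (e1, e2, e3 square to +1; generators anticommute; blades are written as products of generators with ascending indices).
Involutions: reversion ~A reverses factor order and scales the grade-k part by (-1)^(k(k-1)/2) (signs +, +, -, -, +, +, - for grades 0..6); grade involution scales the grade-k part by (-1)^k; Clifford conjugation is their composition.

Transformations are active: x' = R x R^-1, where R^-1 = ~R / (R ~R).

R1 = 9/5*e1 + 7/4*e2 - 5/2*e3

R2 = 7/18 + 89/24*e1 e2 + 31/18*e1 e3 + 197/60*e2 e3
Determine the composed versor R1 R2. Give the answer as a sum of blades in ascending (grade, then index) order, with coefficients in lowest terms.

Distribute over the terms of R1 (each basis-blade product reordered to ascending indices, repeated generators contracted through their squares):
(9/5*e1) R2 = 7/10*e1 + 267/40*e2 + 31/10*e3 + 591/100*e1 e2 e3
(7/4*e2) R2 = -623/96*e1 + 49/72*e2 + 1379/240*e3 - 217/72*e1 e2 e3
(-5/2*e3) R2 = 155/36*e1 + 197/24*e2 - 35/36*e3 - 445/48*e1 e2 e3
Summing the partial products and collecting blades:
Answer: -2137/1440*e1 + 5603/360*e2 + 5669/720*e3 - 22949/3600*e1 e2 e3
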